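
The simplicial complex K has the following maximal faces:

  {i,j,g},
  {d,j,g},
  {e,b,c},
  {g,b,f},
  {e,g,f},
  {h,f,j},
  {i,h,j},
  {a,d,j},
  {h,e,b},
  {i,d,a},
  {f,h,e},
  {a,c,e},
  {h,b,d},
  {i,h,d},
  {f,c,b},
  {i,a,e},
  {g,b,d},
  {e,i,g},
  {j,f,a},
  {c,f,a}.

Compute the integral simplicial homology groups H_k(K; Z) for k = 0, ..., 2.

We work with the vertex ordering a < b < c < d < e < f < g < h < i < j. The simplices of K, each written with vertices in increasing order, are:

  0-simplices (10): a, b, c, d, e, f, g, h, i, j
  1-simplices (30): ac, ad, ae, af, ai, aj, bc, bd, be, bf, bg, bh, ce, cf, dg, dh, di, dj, ef, eg, eh, ei, fg, fh, fj, gi, gj, hi, hj, ij
  2-simplices (20): ace, acf, adi, adj, aei, afj, bce, bcf, bdg, bdh, beh, bfg, dgj, dhi, efg, efh, egi, fhj, gij, hij

Hence C_0 ≅ Z^10, C_1 ≅ Z^30, C_2 ≅ Z^20.

The boundary map ∂_1: C_1 → C_0 is given by ∂[p,q] = [q] − [p].
This gives a 10×30 integer matrix of rank 9; reducing to Smith normal form yields diagonal entries (1,1,1,1,1,1,1,1,1).

The boundary map ∂_2: C_2 → C_1 sends each 2-simplex [p,q,r] to [q,r] − [p,r] + [p,q]. For instance
  ∂bce = ce − be + bc,
  ∂bfg = fg − bg + bf.
The 30×20 boundary matrix has rank 20 and Smith normal form diag(1,1,1,1,1,1,1,1,1,1,1,1,1,1,1,1,1,1,1,2).

Reading off H_k = ker ∂_k / im ∂_{k+1}:

  H_0: rank C_0 − rank ∂_1 = 10 − 9 = 1, and the invariant factors of ∂_1 are all 1, so H_0 ≅ Z.
  H_1: rank ker ∂_1 − rank ∂_2 = (30 − 9) − 20 = 1, and ∂_2 has invariant factor 2 > 1, so H_1 ≅ Z ⊕ Z/2Z.
  H_2: rank ker ∂_2 − rank ∂_3 = (20 − 20) − 0 = 0, and there is no ∂_3, so H_2 ≅ 0.

(K is a triangulation of the Klein bottle.)

H_0 ≅ Z,  H_1 ≅ Z ⊕ Z/2Z,  H_2 = 0.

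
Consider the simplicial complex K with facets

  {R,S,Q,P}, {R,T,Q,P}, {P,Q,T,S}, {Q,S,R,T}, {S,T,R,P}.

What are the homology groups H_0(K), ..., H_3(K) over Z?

H_0 ≅ Z,  H_1 = 0,  H_2 = 0,  H_3 ≅ Z.

Fix the vertex order P < Q < R < S < T and write every simplex with vertices in increasing order. Then dim K = 3 and the simplices of K are:

  0-simplices (5): P, Q, R, S, T
  1-simplices (10): PQ, PR, PS, PT, QR, QS, QT, RS, RT, ST
  2-simplices (10): PQR, PQS, PQT, PRS, PRT, PST, QRS, QRT, QST, RST
  3-simplices (5): PQRS, PQRT, PQST, PRST, QRST

giving chain groups C_0 ≅ Z^5, C_1 ≅ Z^10, C_2 ≅ Z^10, C_3 ≅ Z^5.

∂_1: C_1 → C_0 maps an edge to its endpoints' difference, ∂[p,q] = q − p.
The 5×10 boundary matrix has rank 4 and Smith normal form diag(1,1,1,1).

The boundary map ∂_2: C_2 → C_1 sends each 2-simplex [p,q,r] to [q,r] − [p,r] + [p,q]. For instance
  ∂PQT = QT − PT + PQ,
  ∂RST = ST − RT + RS.
This gives a 10×10 integer matrix of rank 6; reducing to Smith normal form yields diagonal entries (1,1,1,1,1,1).

Boundary ∂_3: C_3 → C_2 sends each 3-simplex σ to the alternating sum Σ_i (−1)^i (σ with its i-th vertex removed). For instance
  ∂PQRT = QRT − PRT + PQT − PQR,
  ∂PQST = QST − PST + PQT − PQS.
The 10×5 boundary matrix has rank 4 and Smith normal form diag(1,1,1,1).

Reading off H_k = ker ∂_k / im ∂_{k+1}:

  H_0: rank C_0 − rank ∂_1 = 5 − 4 = 1, and the invariant factors of ∂_1 are all 1, so H_0 = Z.
  H_1: rank ker ∂_1 − rank ∂_2 = (10 − 4) − 6 = 0, and the invariant factors of ∂_2 are all 1, so H_1 = 0.
  H_2: rank ker ∂_2 − rank ∂_3 = (10 − 6) − 4 = 0, and the invariant factors of ∂_3 are all 1, so H_2 = 0.
  H_3: rank ker ∂_3 − rank ∂_4 = (5 − 4) − 0 = 1, and there is no ∂_4, so H_3 = Z.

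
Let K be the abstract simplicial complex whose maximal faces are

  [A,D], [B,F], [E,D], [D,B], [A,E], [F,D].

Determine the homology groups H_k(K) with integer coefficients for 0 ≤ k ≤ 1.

H_0 ≅ Z,  H_1 ≅ Z^2.

Fix the vertex order A < B < D < E < F and write every simplex with vertices in increasing order. Then dim K = 1 and the simplices of K are:

  0-simplices (5): A, B, D, E, F
  1-simplices (6): AD, AE, BD, BF, DE, DF

so the chain groups are C_0 ≅ Z^5, C_1 ≅ Z^6.

Boundary ∂_1: C_1 → C_0 maps an edge to its endpoints' difference, ∂[p,q] = q − p. For instance
  ∂AD = D − A.
The resulting 5×6 matrix has rank 4, and its Smith normal form has invariant factors (1,1,1,1).

From H_k ≅ ker(∂_k) / im(∂_{k+1}) we obtain:

  H_0: rank C_0 − rank ∂_1 = 5 − 4 = 1, and the invariant factors of ∂_1 are all 1, so H_0 = Z.
  H_1: rank ker ∂_1 − rank ∂_2 = (6 − 4) − 0 = 2, and there is no ∂_2, so H_1 = Z^2.

As a check, the Euler characteristic is 5 − 6 = -1, which agrees with 1 − 2 = -1.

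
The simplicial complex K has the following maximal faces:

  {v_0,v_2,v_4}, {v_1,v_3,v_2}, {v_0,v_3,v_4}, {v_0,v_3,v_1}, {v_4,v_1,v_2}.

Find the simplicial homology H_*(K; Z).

H_0 = Z,  H_1 = Z,  H_2 = 0.

Take the total order v_0 < v_1 < v_2 < v_3 < v_4 on the vertex set. Then K (dimension 2) consists of the simplices:

  0-simplices (5): [v_0], [v_1], [v_2], [v_3], [v_4]
  1-simplices (10): [v_0,v_1], [v_0,v_2], [v_0,v_3], [v_0,v_4], [v_1,v_2], [v_1,v_3], [v_1,v_4], [v_2,v_3], [v_2,v_4], [v_3,v_4]
  2-simplices (5): [v_0,v_1,v_3], [v_0,v_2,v_4], [v_0,v_3,v_4], [v_1,v_2,v_3], [v_1,v_2,v_4]

giving chain groups C_0 ≅ Z^5, C_1 ≅ Z^10, C_2 ≅ Z^5.

∂_1: C_1 → C_0 sends each edge [p,q] (with p < q) to q − p. For instance
  ∂[v_2,v_3] = [v_3] − [v_2].
The 5×10 boundary matrix has rank 4 and Smith normal form diag(1,1,1,1).

The boundary map ∂_2: C_2 → C_1 acts by ∂[p,q,r] = [q,r] − [p,r] + [p,q]. For instance
  ∂[v_0,v_1,v_3] = [v_1,v_3] − [v_0,v_3] + [v_0,v_1],
  ∂[v_0,v_2,v_4] = [v_2,v_4] − [v_0,v_4] + [v_0,v_2].
This gives a 10×5 integer matrix of rank 5; reducing to Smith normal form yields diagonal entries (1,1,1,1,1).

Reading off H_k = ker ∂_k / im ∂_{k+1}:

  H_0: rank C_0 − rank ∂_1 = 5 − 4 = 1, and the invariant factors of ∂_1 are all 1, so H_0 = Z.
  H_1: rank ker ∂_1 − rank ∂_2 = (10 − 4) − 5 = 1, and the invariant factors of ∂_2 are all 1, so H_1 = Z.
  H_2: rank ker ∂_2 − rank ∂_3 = (5 − 5) − 0 = 0, and there is no ∂_3, so H_2 = 0.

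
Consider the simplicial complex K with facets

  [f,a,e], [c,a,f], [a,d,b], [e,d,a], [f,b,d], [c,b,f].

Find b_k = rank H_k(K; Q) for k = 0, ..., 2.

b_0 = 1, b_1 = 1, b_2 = 0.

K has 6 vertices, 12 edges, 6 triangles.
rank ∂_0 = 0, rank ∂_1 = 5 ⇒ b_0 = 6 − 0 − 5 = 1; all invariant factors of ∂_1 are 1 so no torsion. So H_0 ≅ Z.
rank ∂_1 = 5, rank ∂_2 = 6 ⇒ b_1 = 12 − 5 − 6 = 1; all invariant factors of ∂_2 are 1 so no torsion. So H_1 ≅ Z.
rank ∂_2 = 6, rank ∂_3 = 0 ⇒ b_2 = 6 − 6 − 0 = 0. So H_2 ≅ 0.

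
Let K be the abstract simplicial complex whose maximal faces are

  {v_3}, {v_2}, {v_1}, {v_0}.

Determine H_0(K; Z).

We work with the vertex ordering v_0 < v_1 < v_2 < v_3. The simplices of K, each written with vertices in increasing order, are:

  0-simplices (4): [v_0], [v_1], [v_2], [v_3]

giving chain groups C_0 ≅ Z^4.

Now H_k = ker ∂_k / im ∂_{k+1}, so:

  H_0: rank C_0 − rank ∂_1 = 4 − 0 = 4, and there is no ∂_1, so H_0 = Z^4.

H_0 = Z^4.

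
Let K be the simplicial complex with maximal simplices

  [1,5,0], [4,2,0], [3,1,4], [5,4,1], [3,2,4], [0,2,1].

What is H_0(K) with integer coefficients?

H_0 = Z.

Fix the vertex order 0 < 1 < 2 < 3 < 4 < 5 and write every simplex with vertices in increasing order. Then dim K = 2 and the simplices of K are:

  0-simplices (6): [0], [1], [2], [3], [4], [5]
  1-simplices (12): [0,1], [0,2], [0,4], [0,5], [1,2], [1,3], [1,4], [1,5], [2,3], [2,4], [3,4], [4,5]
  2-simplices (6): [0,1,2], [0,1,5], [0,2,4], [1,3,4], [1,4,5], [2,3,4]

Hence C_0 ≅ Z^6, C_1 ≅ Z^12, C_2 ≅ Z^6.

The boundary map ∂_1: C_1 → C_0 maps an edge to its endpoints' difference, ∂[p,q] = q − p. For instance
  ∂[0,5] = [5] − [0].
This gives a 6×12 integer matrix of rank 5; reducing to Smith normal form yields diagonal entries (1,1,1,1,1).

The boundary map ∂_2: C_2 → C_1 acts by ∂[p,q,r] = [q,r] − [p,r] + [p,q]. For instance
  ∂[0,1,5] = [1,5] − [0,5] + [0,1],
  ∂[1,4,5] = [4,5] − [1,5] + [1,4].
The 12×6 boundary matrix has rank 6 and Smith normal form diag(1,1,1,1,1,1).

From H_k ≅ ker(∂_k) / im(∂_{k+1}) we obtain:

  H_0: rank C_0 − rank ∂_1 = 6 − 5 = 1, and the invariant factors of ∂_1 are all 1, so H_0 ≅ Z.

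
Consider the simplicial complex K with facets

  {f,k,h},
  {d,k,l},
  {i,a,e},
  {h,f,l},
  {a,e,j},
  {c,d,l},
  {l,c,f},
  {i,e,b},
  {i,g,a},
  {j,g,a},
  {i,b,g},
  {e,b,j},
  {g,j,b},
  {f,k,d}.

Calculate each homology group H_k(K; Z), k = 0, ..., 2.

H_0 ≅ Z^2,  H_1 ≅ Z,  H_2 ≅ Z.

We work with the vertex ordering a < b < c < d < e < f < g < h < i < j < k < l. The simplices of K, each written with vertices in increasing order, are:

  0-simplices (12): a, b, c, d, e, f, g, h, i, j, k, l
  1-simplices (24): ae, ag, ai, aj, be, bg, bi, bj, cd, cf, cl, df, dk, dl, ei, ej, fh, fk, fl, gi, gj, hk, hl, kl
  2-simplices (14): aei, aej, agi, agj, bei, bej, bgi, bgj, cdl, cfl, dfk, dkl, fhk, fhl

so the chain groups are C_0 ≅ Z^12, C_1 ≅ Z^24, C_2 ≅ Z^14.

Boundary ∂_1: C_1 → C_0 is given by ∂[p,q] = [q] − [p].
As a 12×24 matrix over Z this has rank 10, with invariant factors (1,1,1,1,1,1,1,1,1,1).

∂_2: C_2 → C_1 maps a triangle to the signed sum of its edges. For instance
  ∂aej = ej − aj + ae,
  ∂fhk = hk − fk + fh.
The resulting 24×14 matrix has rank 13, and its Smith normal form has invariant factors (1,1,1,1,1,1,1,1,1,1,1,1,1).

From H_k ≅ ker(∂_k) / im(∂_{k+1}) we obtain:

  H_0: rank C_0 − rank ∂_1 = 12 − 10 = 2, and the invariant factors of ∂_1 are all 1, so H_0 = Z^2.
  H_1: rank ker ∂_1 − rank ∂_2 = (24 − 10) − 13 = 1, and the invariant factors of ∂_2 are all 1, so H_1 = Z.
  H_2: rank ker ∂_2 − rank ∂_3 = (14 − 13) − 0 = 1, and there is no ∂_3, so H_2 = Z.

(K is a triangulation of the disjoint union of the 2-sphere S^2 and the cylinder S^1 x I.)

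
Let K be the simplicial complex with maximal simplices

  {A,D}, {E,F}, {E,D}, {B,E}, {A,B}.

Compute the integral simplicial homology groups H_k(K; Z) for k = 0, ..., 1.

H_0 = Z,  H_1 = Z.

Fix the vertex order A < B < D < E < F and write every simplex with vertices in increasing order. Then dim K = 1 and the simplices of K are:

  0-simplices (5): A, B, D, E, F
  1-simplices (5): AB, AD, BE, DE, EF

giving chain groups C_0 ≅ Z^5, C_1 ≅ Z^5.

∂_1: C_1 → C_0 maps an edge to its endpoints' difference, ∂[p,q] = q − p.
The resulting 5×5 matrix has rank 4, and its Smith normal form has invariant factors (1,1,1,1).

Computing H_k = (kernel of ∂_k) / (image of ∂_{k+1}):

  H_0: rank C_0 − rank ∂_1 = 5 − 4 = 1, and the invariant factors of ∂_1 are all 1, so H_0 ≅ Z.
  H_1: rank ker ∂_1 − rank ∂_2 = (5 − 4) − 0 = 1, and there is no ∂_2, so H_1 ≅ Z.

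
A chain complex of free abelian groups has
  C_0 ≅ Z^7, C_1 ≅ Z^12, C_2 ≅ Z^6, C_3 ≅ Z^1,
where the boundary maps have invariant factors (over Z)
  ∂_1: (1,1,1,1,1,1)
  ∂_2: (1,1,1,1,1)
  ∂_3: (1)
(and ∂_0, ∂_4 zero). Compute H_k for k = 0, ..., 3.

H_0: b_0 = 7 − 0 − 6 = 1; torsion from ∂_1 factors > 1: none. So H_0 ≅ Z.
H_1: b_1 = 12 − 6 − 5 = 1; torsion from ∂_2 factors > 1: none. So H_1 ≅ Z.
H_2: b_2 = 6 − 5 − 1 = 0; torsion from ∂_3 factors > 1: none. So H_2 ≅ 0.
H_3: b_3 = 1 − 1 − 0 = 0; torsion from ∂_4 factors > 1: none. So H_3 ≅ 0.

H_0 ≅ Z,  H_1 ≅ Z,  H_2 = 0,  H_3 = 0.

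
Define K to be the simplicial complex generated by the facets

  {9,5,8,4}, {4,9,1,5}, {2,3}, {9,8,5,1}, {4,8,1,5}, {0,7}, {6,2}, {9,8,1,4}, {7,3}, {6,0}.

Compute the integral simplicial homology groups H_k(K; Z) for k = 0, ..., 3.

We work with the vertex ordering 0 < 1 < 2 < 3 < 4 < 5 < 6 < 7 < 8 < 9. The simplices of K, each written with vertices in increasing order, are:

  0-simplices (10): [0], [1], [2], [3], [4], [5], [6], [7], [8], [9]
  1-simplices (15): [0,6], [0,7], [1,4], [1,5], [1,8], [1,9], [2,3], [2,6], [3,7], [4,5], [4,8], [4,9], [5,8], [5,9], [8,9]
  2-simplices (10): [1,4,5], [1,4,8], [1,4,9], [1,5,8], [1,5,9], [1,8,9], [4,5,8], [4,5,9], [4,8,9], [5,8,9]
  3-simplices (5): [1,4,5,8], [1,4,5,9], [1,4,8,9], [1,5,8,9], [4,5,8,9]

giving chain groups C_0 ≅ Z^10, C_1 ≅ Z^15, C_2 ≅ Z^10, C_3 ≅ Z^5.

Boundary ∂_1: C_1 → C_0 sends each edge [p,q] (with p < q) to q − p.
As a 10×15 matrix over Z this has rank 8, with invariant factors (1,1,1,1,1,1,1,1).

∂_2: C_2 → C_1 acts by ∂[p,q,r] = [q,r] − [p,r] + [p,q]. For instance
  ∂[4,5,9] = [5,9] − [4,9] + [4,5],
  ∂[4,5,8] = [5,8] − [4,8] + [4,5].
As a 15×10 matrix over Z this has rank 6, with invariant factors (1,1,1,1,1,1).

Boundary ∂_3: C_3 → C_2 sends each 3-simplex σ to the alternating sum Σ_i (−1)^i (σ with its i-th vertex removed). For instance
  ∂[1,4,8,9] = [4,8,9] − [1,8,9] + [1,4,9] − [1,4,8],
  ∂[1,4,5,8] = [4,5,8] − [1,5,8] + [1,4,8] − [1,4,5].
The 10×5 boundary matrix has rank 4 and Smith normal form diag(1,1,1,1).

Now H_k = ker ∂_k / im ∂_{k+1}, so:

  H_0: rank C_0 − rank ∂_1 = 10 − 8 = 2, and the invariant factors of ∂_1 are all 1, so H_0 = Z^2.
  H_1: rank ker ∂_1 − rank ∂_2 = (15 − 8) − 6 = 1, and the invariant factors of ∂_2 are all 1, so H_1 = Z.
  H_2: rank ker ∂_2 − rank ∂_3 = (10 − 6) − 4 = 0, and the invariant factors of ∂_3 are all 1, so H_2 = 0.
  H_3: rank ker ∂_3 − rank ∂_4 = (5 − 4) − 0 = 1, and there is no ∂_4, so H_3 = Z.

As a check, the Euler characteristic is 10 − 15 + 10 − 5 = 0, which agrees with 2 − 1 + 0 − 1 = 0.

H_0 = Z^2,  H_1 = Z,  H_2 = 0,  H_3 = Z.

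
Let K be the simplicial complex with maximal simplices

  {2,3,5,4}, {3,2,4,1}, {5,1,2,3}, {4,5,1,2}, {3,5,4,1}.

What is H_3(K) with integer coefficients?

H_3 = Z.

Order the vertices as 1 < 2 < 3 < 4 < 5. Listing each simplex with vertices in this order, K has dimension 3 with simplices:

  0-simplices (5): [1], [2], [3], [4], [5]
  1-simplices (10): [1,2], [1,3], [1,4], [1,5], [2,3], [2,4], [2,5], [3,4], [3,5], [4,5]
  2-simplices (10): [1,2,3], [1,2,4], [1,2,5], [1,3,4], [1,3,5], [1,4,5], [2,3,4], [2,3,5], [2,4,5], [3,4,5]
  3-simplices (5): [1,2,3,4], [1,2,3,5], [1,2,4,5], [1,3,4,5], [2,3,4,5]

so the chain groups are C_0 ≅ Z^5, C_1 ≅ Z^10, C_2 ≅ Z^10, C_3 ≅ Z^5.

The boundary map ∂_1: C_1 → C_0 is given by ∂[p,q] = [q] − [p].
This gives a 5×10 integer matrix of rank 4; reducing to Smith normal form yields diagonal entries (1,1,1,1).

∂_2: C_2 → C_1 maps a triangle to the signed sum of its edges. For instance
  ∂[1,2,3] = [2,3] − [1,3] + [1,2],
  ∂[3,4,5] = [4,5] − [3,5] + [3,4].
As a 10×10 matrix over Z this has rank 6, with invariant factors (1,1,1,1,1,1).

∂_3: C_3 → C_2 sends each 3-simplex σ to the alternating sum Σ_i (−1)^i (σ with its i-th vertex removed). For instance
  ∂[1,2,3,5] = [2,3,5] − [1,3,5] + [1,2,5] − [1,2,3],
  ∂[1,2,3,4] = [2,3,4] − [1,3,4] + [1,2,4] − [1,2,3].
The resulting 10×5 matrix has rank 4, and its Smith normal form has invariant factors (1,1,1,1).

Reading off H_k = ker ∂_k / im ∂_{k+1}:

  H_3: rank ker ∂_3 − rank ∂_4 = (5 − 4) − 0 = 1, and there is no ∂_4, so H_3 ≅ Z.

(K is a triangulation of the 3-sphere S^3.)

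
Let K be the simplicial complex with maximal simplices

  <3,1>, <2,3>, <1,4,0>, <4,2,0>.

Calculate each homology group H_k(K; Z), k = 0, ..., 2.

H_0 ≅ Z,  H_1 ≅ Z,  H_2 = 0.

We work with the vertex ordering 0 < 1 < 2 < 3 < 4. The simplices of K, each written with vertices in increasing order, are:

  0-simplices (5): [0], [1], [2], [3], [4]
  1-simplices (7): [0,1], [0,2], [0,4], [1,3], [1,4], [2,3], [2,4]
  2-simplices (2): [0,1,4], [0,2,4]

Hence C_0 ≅ Z^5, C_1 ≅ Z^7, C_2 ≅ Z^2.

The boundary map ∂_1: C_1 → C_0 maps an edge to its endpoints' difference, ∂[p,q] = q − p. For instance
  ∂[0,4] = [4] − [0].
This gives a 5×7 integer matrix of rank 4; reducing to Smith normal form yields diagonal entries (1,1,1,1).

Boundary ∂_2: C_2 → C_1 acts by ∂[p,q,r] = [q,r] − [p,r] + [p,q]. For instance
  ∂[0,2,4] = [2,4] − [0,4] + [0,2],
  ∂[0,1,4] = [1,4] − [0,4] + [0,1].
As a 7×2 matrix over Z this has rank 2, with invariant factors (1,1).

Now H_k = ker ∂_k / im ∂_{k+1}, so:

  H_0: rank C_0 − rank ∂_1 = 5 − 4 = 1, and the invariant factors of ∂_1 are all 1, so H_0 = Z.
  H_1: rank ker ∂_1 − rank ∂_2 = (7 − 4) − 2 = 1, and the invariant factors of ∂_2 are all 1, so H_1 = Z.
  H_2: rank ker ∂_2 − rank ∂_3 = (2 − 2) − 0 = 0, and there is no ∂_3, so H_2 = 0.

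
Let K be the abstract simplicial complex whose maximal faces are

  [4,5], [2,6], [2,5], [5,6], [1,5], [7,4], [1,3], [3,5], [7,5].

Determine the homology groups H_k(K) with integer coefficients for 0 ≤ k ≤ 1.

Take the total order 1 < 2 < 3 < 4 < 5 < 6 < 7 on the vertex set. Then K (dimension 1) consists of the simplices:

  0-simplices (7): [1], [2], [3], [4], [5], [6], [7]
  1-simplices (9): [1,3], [1,5], [2,5], [2,6], [3,5], [4,5], [4,7], [5,6], [5,7]

so the chain groups are C_0 ≅ Z^7, C_1 ≅ Z^9.

The boundary map ∂_1: C_1 → C_0 maps an edge to its endpoints' difference, ∂[p,q] = q − p.
The 7×9 boundary matrix has rank 6 and Smith normal form diag(1,1,1,1,1,1).

From H_k ≅ ker(∂_k) / im(∂_{k+1}) we obtain:

  H_0: rank C_0 − rank ∂_1 = 7 − 6 = 1, and the invariant factors of ∂_1 are all 1, so H_0 = Z.
  H_1: rank ker ∂_1 − rank ∂_2 = (9 − 6) − 0 = 3, and there is no ∂_2, so H_1 = Z^3.

As a check, the Euler characteristic is 7 − 9 = -2, which agrees with 1 − 3 = -2.
(K is a triangulation of a wedge of 3 circles.)

H_0 = Z,  H_1 = Z^3.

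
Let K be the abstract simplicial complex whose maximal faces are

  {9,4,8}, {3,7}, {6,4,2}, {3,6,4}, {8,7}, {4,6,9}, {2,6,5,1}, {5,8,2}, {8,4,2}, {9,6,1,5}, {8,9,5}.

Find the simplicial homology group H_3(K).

Fix the vertex order 1 < 2 < 3 < 4 < 5 < 6 < 7 < 8 < 9 and write every simplex with vertices in increasing order. Then dim K = 3 and the simplices of K are:

  0-simplices (9): [1], [2], [3], [4], [5], [6], [7], [8], [9]
  1-simplices (20): [1,2], [1,5], [1,6], [1,9], [2,4], [2,5], [2,6], [2,8], [3,4], [3,6], [3,7], [4,6], [4,8], [4,9], [5,6], [5,8], [5,9], [6,9], [7,8], [8,9]
  2-simplices (14): [1,2,5], [1,2,6], [1,5,6], [1,5,9], [1,6,9], [2,4,6], [2,4,8], [2,5,6], [2,5,8], [3,4,6], [4,6,9], [4,8,9], [5,6,9], [5,8,9]
  3-simplices (2): [1,2,5,6], [1,5,6,9]

giving chain groups C_0 ≅ Z^9, C_1 ≅ Z^20, C_2 ≅ Z^14, C_3 ≅ Z^2.

∂_1: C_1 → C_0 is given by ∂[p,q] = [q] − [p].
This gives a 9×20 integer matrix of rank 8; reducing to Smith normal form yields diagonal entries (1,1,1,1,1,1,1,1).

The boundary map ∂_2: C_2 → C_1 maps a triangle to the signed sum of its edges. For instance
  ∂[1,6,9] = [6,9] − [1,9] + [1,6],
  ∂[2,4,8] = [4,8] − [2,8] + [2,4].
The resulting 20×14 matrix has rank 11, and its Smith normal form has invariant factors (1,1,1,1,1,1,1,1,1,1,1).

∂_3: C_3 → C_2 sends each 3-simplex σ to the alternating sum Σ_i (−1)^i (σ with its i-th vertex removed). For instance
  ∂[1,5,6,9] = [5,6,9] − [1,6,9] + [1,5,9] − [1,5,6],
  ∂[1,2,5,6] = [2,5,6] − [1,5,6] + [1,2,6] − [1,2,5].
The resulting 14×2 matrix has rank 2, and its Smith normal form has invariant factors (1,1).

Computing H_k = (kernel of ∂_k) / (image of ∂_{k+1}):

  H_3: rank ker ∂_3 − rank ∂_4 = (2 − 2) − 0 = 0, and there is no ∂_4, so H_3 = 0.

H_3 ≅ 0.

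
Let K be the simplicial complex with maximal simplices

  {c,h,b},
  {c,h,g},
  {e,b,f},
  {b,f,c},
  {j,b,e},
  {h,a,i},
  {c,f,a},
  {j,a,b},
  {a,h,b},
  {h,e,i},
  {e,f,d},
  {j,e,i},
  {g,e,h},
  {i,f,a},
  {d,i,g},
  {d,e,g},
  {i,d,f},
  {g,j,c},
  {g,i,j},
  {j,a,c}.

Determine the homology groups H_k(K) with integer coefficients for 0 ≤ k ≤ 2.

Take the total order a < b < c < d < e < f < g < h < i < j on the vertex set. Then K (dimension 2) consists of the simplices:

  0-simplices (10): a, b, c, d, e, f, g, h, i, j
  1-simplices (30): ab, ac, af, ah, ai, aj, bc, be, bf, bh, bj, cf, cg, ch, cj, de, df, dg, di, ef, eg, eh, ei, ej, fi, gh, gi, gj, hi, ij
  2-simplices (20): abh, abj, acf, acj, afi, ahi, bcf, bch, bef, bej, cgh, cgj, def, deg, dfi, dgi, egh, ehi, eij, gij

Hence C_0 ≅ Z^10, C_1 ≅ Z^30, C_2 ≅ Z^20.

Boundary ∂_1: C_1 → C_0 is given by ∂[p,q] = [q] − [p]. For instance
  ∂aj = j − a.
As a 10×30 matrix over Z this has rank 9, with invariant factors (1,1,1,1,1,1,1,1,1).

The boundary map ∂_2: C_2 → C_1 acts by ∂[p,q,r] = [q,r] − [p,r] + [p,q]. For instance
  ∂abj = bj − aj + ab,
  ∂bch = ch − bh + bc.
This gives a 30×20 integer matrix of rank 20; reducing to Smith normal form yields diagonal entries (1,1,1,1,1,1,1,1,1,1,1,1,1,1,1,1,1,1,1,2).

Computing H_k = (kernel of ∂_k) / (image of ∂_{k+1}):

  H_0: rank C_0 − rank ∂_1 = 10 − 9 = 1, and the invariant factors of ∂_1 are all 1, so H_0 = Z.
  H_1: rank ker ∂_1 − rank ∂_2 = (30 − 9) − 20 = 1, and ∂_2 has invariant factor 2 > 1, so H_1 = Z ⊕ Z/2.
  H_2: rank ker ∂_2 − rank ∂_3 = (20 − 20) − 0 = 0, and there is no ∂_3, so H_2 = 0.

H_0 ≅ Z,  H_1 ≅ Z ⊕ Z/2,  H_2 = 0.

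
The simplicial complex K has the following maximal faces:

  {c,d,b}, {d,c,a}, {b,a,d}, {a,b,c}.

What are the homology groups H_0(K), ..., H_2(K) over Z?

K has 4 vertices, 6 edges, 4 triangles.
rank ∂_0 = 0, rank ∂_1 = 3 ⇒ b_0 = 4 − 0 − 3 = 1; all invariant factors of ∂_1 are 1 so no torsion. So H_0 ≅ Z.
rank ∂_1 = 3, rank ∂_2 = 3 ⇒ b_1 = 6 − 3 − 3 = 0; all invariant factors of ∂_2 are 1 so no torsion. So H_1 ≅ 0.
rank ∂_2 = 3, rank ∂_3 = 0 ⇒ b_2 = 4 − 3 − 0 = 1. So H_2 ≅ Z.

H_0 ≅ Z,  H_1 = 0,  H_2 ≅ Z.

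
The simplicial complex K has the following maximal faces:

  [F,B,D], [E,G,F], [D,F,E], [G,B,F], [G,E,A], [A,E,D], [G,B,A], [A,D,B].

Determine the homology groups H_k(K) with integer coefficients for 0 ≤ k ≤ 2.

H_0 ≅ Z,  H_1 = 0,  H_2 ≅ Z.

Take the total order A < B < D < E < F < G on the vertex set. Then K (dimension 2) consists of the simplices:

  0-simplices (6): A, B, D, E, F, G
  1-simplices (12): AB, AD, AE, AG, BD, BF, BG, DE, DF, EF, EG, FG
  2-simplices (8): ABD, ABG, ADE, AEG, BDF, BFG, DEF, EFG

giving chain groups C_0 ≅ Z^6, C_1 ≅ Z^12, C_2 ≅ Z^8.

∂_1: C_1 → C_0 is given by ∂[p,q] = [q] − [p]. For instance
  ∂DF = F − D.
As a 6×12 matrix over Z this has rank 5, with invariant factors (1,1,1,1,1).

The boundary map ∂_2: C_2 → C_1 sends each 2-simplex [p,q,r] to [q,r] − [p,r] + [p,q]. For instance
  ∂AEG = EG − AG + AE,
  ∂DEF = EF − DF + DE.
As a 12×8 matrix over Z this has rank 7, with invariant factors (1,1,1,1,1,1,1).

Reading off H_k = ker ∂_k / im ∂_{k+1}:

  H_0: rank C_0 − rank ∂_1 = 6 − 5 = 1, and the invariant factors of ∂_1 are all 1, so H_0 = Z.
  H_1: rank ker ∂_1 − rank ∂_2 = (12 − 5) − 7 = 0, and the invariant factors of ∂_2 are all 1, so H_1 = 0.
  H_2: rank ker ∂_2 − rank ∂_3 = (8 − 7) − 0 = 1, and there is no ∂_3, so H_2 = Z.

As a check, the Euler characteristic is 6 − 12 + 8 = 2, which agrees with 1 − 0 + 1 = 2.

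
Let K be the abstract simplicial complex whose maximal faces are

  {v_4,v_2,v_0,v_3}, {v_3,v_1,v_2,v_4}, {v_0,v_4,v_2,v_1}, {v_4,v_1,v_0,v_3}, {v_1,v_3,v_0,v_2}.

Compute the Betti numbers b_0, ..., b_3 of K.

Take the total order v_0 < v_1 < v_2 < v_3 < v_4 on the vertex set. Then K (dimension 3) consists of the simplices:

  0-simplices (5): [v_0], [v_1], [v_2], [v_3], [v_4]
  1-simplices (10): [v_0,v_1], [v_0,v_2], [v_0,v_3], [v_0,v_4], [v_1,v_2], [v_1,v_3], [v_1,v_4], [v_2,v_3], [v_2,v_4], [v_3,v_4]
  2-simplices (10): [v_0,v_1,v_2], [v_0,v_1,v_3], [v_0,v_1,v_4], [v_0,v_2,v_3], [v_0,v_2,v_4], [v_0,v_3,v_4], [v_1,v_2,v_3], [v_1,v_2,v_4], [v_1,v_3,v_4], [v_2,v_3,v_4]
  3-simplices (5): [v_0,v_1,v_2,v_3], [v_0,v_1,v_2,v_4], [v_0,v_1,v_3,v_4], [v_0,v_2,v_3,v_4], [v_1,v_2,v_3,v_4]

giving chain groups C_0 ≅ Z^5, C_1 ≅ Z^10, C_2 ≅ Z^10, C_3 ≅ Z^5.

∂_1: C_1 → C_0 sends each edge [p,q] (with p < q) to q − p.
The 5×10 boundary matrix has rank 4 and Smith normal form diag(1,1,1,1).

Boundary ∂_2: C_2 → C_1 acts by ∂[p,q,r] = [q,r] − [p,r] + [p,q]. For instance
  ∂[v_1,v_3,v_4] = [v_3,v_4] − [v_1,v_4] + [v_1,v_3],
  ∂[v_0,v_2,v_4] = [v_2,v_4] − [v_0,v_4] + [v_0,v_2].
The 10×10 boundary matrix has rank 6 and Smith normal form diag(1,1,1,1,1,1).

The boundary map ∂_3: C_3 → C_2 sends each 3-simplex σ to the alternating sum Σ_i (−1)^i (σ with its i-th vertex removed). For instance
  ∂[v_0,v_2,v_3,v_4] = [v_2,v_3,v_4] − [v_0,v_3,v_4] + [v_0,v_2,v_4] − [v_0,v_2,v_3],
  ∂[v_0,v_1,v_2,v_4] = [v_1,v_2,v_4] − [v_0,v_2,v_4] + [v_0,v_1,v_4] − [v_0,v_1,v_2].
The 10×5 boundary matrix has rank 4 and Smith normal form diag(1,1,1,1).

Now H_k = ker ∂_k / im ∂_{k+1}, so:

  H_0: rank C_0 − rank ∂_1 = 5 − 4 = 1, and the invariant factors of ∂_1 are all 1, so H_0 = Z.
  H_1: rank ker ∂_1 − rank ∂_2 = (10 − 4) − 6 = 0, and the invariant factors of ∂_2 are all 1, so H_1 = 0.
  H_2: rank ker ∂_2 − rank ∂_3 = (10 − 6) − 4 = 0, and the invariant factors of ∂_3 are all 1, so H_2 = 0.
  H_3: rank ker ∂_3 − rank ∂_4 = (5 − 4) − 0 = 1, and there is no ∂_4, so H_3 = Z.

As a check, the Euler characteristic is 5 − 10 + 10 − 5 = 0, which agrees with 1 − 0 + 0 − 1 = 0.
(K is a triangulation of the 3-sphere S^3.)

Hence the Betti numbers are b_0 = 1, b_1 = 0, b_2 = 0, b_3 = 1.

b_0 = 1, b_1 = 0, b_2 = 0, b_3 = 1.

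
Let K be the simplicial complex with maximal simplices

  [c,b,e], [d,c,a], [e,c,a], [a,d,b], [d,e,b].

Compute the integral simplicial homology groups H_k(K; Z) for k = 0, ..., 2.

We work with the vertex ordering a < b < c < d < e. The simplices of K, each written with vertices in increasing order, are:

  0-simplices (5): a, b, c, d, e
  1-simplices (10): ab, ac, ad, ae, bc, bd, be, cd, ce, de
  2-simplices (5): abd, acd, ace, bce, bde

giving chain groups C_0 ≅ Z^5, C_1 ≅ Z^10, C_2 ≅ Z^5.

∂_1: C_1 → C_0 is given by ∂[p,q] = [q] − [p]. For instance
  ∂bc = c − b.
The 5×10 boundary matrix has rank 4 and Smith normal form diag(1,1,1,1).

The boundary map ∂_2: C_2 → C_1 maps a triangle to the signed sum of its edges. For instance
  ∂bde = de − be + bd,
  ∂abd = bd − ad + ab.
The resulting 10×5 matrix has rank 5, and its Smith normal form has invariant factors (1,1,1,1,1).

From H_k ≅ ker(∂_k) / im(∂_{k+1}) we obtain:

  H_0: rank C_0 − rank ∂_1 = 5 − 4 = 1, and the invariant factors of ∂_1 are all 1, so H_0 ≅ Z.
  H_1: rank ker ∂_1 − rank ∂_2 = (10 − 4) − 5 = 1, and the invariant factors of ∂_2 are all 1, so H_1 ≅ Z.
  H_2: rank ker ∂_2 − rank ∂_3 = (5 − 5) − 0 = 0, and there is no ∂_3, so H_2 ≅ 0.

As a check, the Euler characteristic is 5 − 10 + 5 = 0, which agrees with 1 − 1 + 0 = 0.
(K is a triangulation of the Möbius band.)

H_0 = Z,  H_1 = Z,  H_2 = 0.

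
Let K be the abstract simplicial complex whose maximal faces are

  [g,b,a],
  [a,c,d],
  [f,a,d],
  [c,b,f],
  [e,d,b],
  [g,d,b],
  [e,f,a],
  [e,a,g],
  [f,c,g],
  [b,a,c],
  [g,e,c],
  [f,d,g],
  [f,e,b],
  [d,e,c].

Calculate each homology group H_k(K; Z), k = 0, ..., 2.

Order the vertices as a < b < c < d < e < f < g. Listing each simplex with vertices in this order, K has dimension 2 with simplices:

  0-simplices (7): a, b, c, d, e, f, g
  1-simplices (21): ab, ac, ad, ae, af, ag, bc, bd, be, bf, bg, cd, ce, cf, cg, de, df, dg, ef, eg, fg
  2-simplices (14): abc, abg, acd, adf, aef, aeg, bcf, bde, bdg, bef, cde, ceg, cfg, dfg

Hence C_0 ≅ Z^7, C_1 ≅ Z^21, C_2 ≅ Z^14.

Boundary ∂_1: C_1 → C_0 is given by ∂[p,q] = [q] − [p].
This gives a 7×21 integer matrix of rank 6; reducing to Smith normal form yields diagonal entries (1,1,1,1,1,1).

The boundary map ∂_2: C_2 → C_1 maps a triangle to the signed sum of its edges. For instance
  ∂bde = de − be + bd,
  ∂acd = cd − ad + ac.
The 21×14 boundary matrix has rank 13 and Smith normal form diag(1,1,1,1,1,1,1,1,1,1,1,1,1).

Computing H_k = (kernel of ∂_k) / (image of ∂_{k+1}):

  H_0: rank C_0 − rank ∂_1 = 7 − 6 = 1, and the invariant factors of ∂_1 are all 1, so H_0 ≅ Z.
  H_1: rank ker ∂_1 − rank ∂_2 = (21 − 6) − 13 = 2, and the invariant factors of ∂_2 are all 1, so H_1 ≅ Z^2.
  H_2: rank ker ∂_2 − rank ∂_3 = (14 − 13) − 0 = 1, and there is no ∂_3, so H_2 ≅ Z.

As a check, the Euler characteristic is 7 − 21 + 14 = 0, which agrees with 1 − 2 + 1 = 0.

H_0 = Z,  H_1 = Z^2,  H_2 = Z.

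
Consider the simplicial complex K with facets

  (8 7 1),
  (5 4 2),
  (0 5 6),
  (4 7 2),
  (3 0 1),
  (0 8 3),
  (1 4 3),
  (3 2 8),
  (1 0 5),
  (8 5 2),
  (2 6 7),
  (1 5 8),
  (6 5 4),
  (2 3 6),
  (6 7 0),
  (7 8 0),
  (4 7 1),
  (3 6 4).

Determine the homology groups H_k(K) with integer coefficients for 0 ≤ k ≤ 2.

H_0 ≅ Z,  H_1 ≅ Z ⊕ Z/2Z,  H_2 = 0.

We work with the vertex ordering 0 < 1 < 2 < 3 < 4 < 5 < 6 < 7 < 8. The simplices of K, each written with vertices in increasing order, are:

  0-simplices (9): [0], [1], [2], [3], [4], [5], [6], [7], [8]
  1-simplices (27): (27 of them)
  2-simplices (18): [0,1,3], [0,1,5], [0,3,8], [0,5,6], [0,6,7], [0,7,8], [1,3,4], [1,4,7], [1,5,8], [1,7,8], [2,3,6], [2,3,8], [2,4,5], [2,4,7], [2,5,8], [2,6,7], [3,4,6], [4,5,6]

so the chain groups are C_0 ≅ Z^9, C_1 ≅ Z^27, C_2 ≅ Z^18.

Boundary ∂_1: C_1 → C_0 maps an edge to its endpoints' difference, ∂[p,q] = q − p.
The resulting 9×27 matrix has rank 8, and its Smith normal form has invariant factors (1,1,1,1,1,1,1,1).

The boundary map ∂_2: C_2 → C_1 maps a triangle to the signed sum of its edges. For instance
  ∂[2,3,6] = [3,6] − [2,6] + [2,3],
  ∂[1,7,8] = [7,8] − [1,8] + [1,7].
As a 27×18 matrix over Z this has rank 18, with invariant factors (1,1,1,1,1,1,1,1,1,1,1,1,1,1,1,1,1,2).

Computing H_k = (kernel of ∂_k) / (image of ∂_{k+1}):

  H_0: rank C_0 − rank ∂_1 = 9 − 8 = 1, and the invariant factors of ∂_1 are all 1, so H_0 ≅ Z.
  H_1: rank ker ∂_1 − rank ∂_2 = (27 − 8) − 18 = 1, and ∂_2 has invariant factor 2 > 1, so H_1 ≅ Z ⊕ Z/2Z.
  H_2: rank ker ∂_2 − rank ∂_3 = (18 − 18) − 0 = 0, and there is no ∂_3, so H_2 ≅ 0.

(K is a triangulation of the Klein bottle.)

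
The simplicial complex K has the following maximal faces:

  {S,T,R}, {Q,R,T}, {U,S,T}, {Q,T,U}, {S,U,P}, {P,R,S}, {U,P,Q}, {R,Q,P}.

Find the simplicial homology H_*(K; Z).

H_0 ≅ Z,  H_1 = 0,  H_2 ≅ Z.

Take the total order P < Q < R < S < T < U on the vertex set. Then K (dimension 2) consists of the simplices:

  0-simplices (6): P, Q, R, S, T, U
  1-simplices (12): PQ, PR, PS, PU, QR, QT, QU, RS, RT, ST, SU, TU
  2-simplices (8): PQR, PQU, PRS, PSU, QRT, QTU, RST, STU

so the chain groups are C_0 ≅ Z^6, C_1 ≅ Z^12, C_2 ≅ Z^8.

The boundary map ∂_1: C_1 → C_0 sends each edge [p,q] (with p < q) to q − p. For instance
  ∂QR = R − Q.
The resulting 6×12 matrix has rank 5, and its Smith normal form has invariant factors (1,1,1,1,1).

Boundary ∂_2: C_2 → C_1 acts by ∂[p,q,r] = [q,r] − [p,r] + [p,q]. For instance
  ∂STU = TU − SU + ST,
  ∂RST = ST − RT + RS.
The resulting 12×8 matrix has rank 7, and its Smith normal form has invariant factors (1,1,1,1,1,1,1).

Now H_k = ker ∂_k / im ∂_{k+1}, so:

  H_0: rank C_0 − rank ∂_1 = 6 − 5 = 1, and the invariant factors of ∂_1 are all 1, so H_0 ≅ Z.
  H_1: rank ker ∂_1 − rank ∂_2 = (12 − 5) − 7 = 0, and the invariant factors of ∂_2 are all 1, so H_1 ≅ 0.
  H_2: rank ker ∂_2 − rank ∂_3 = (8 − 7) − 0 = 1, and there is no ∂_3, so H_2 ≅ Z.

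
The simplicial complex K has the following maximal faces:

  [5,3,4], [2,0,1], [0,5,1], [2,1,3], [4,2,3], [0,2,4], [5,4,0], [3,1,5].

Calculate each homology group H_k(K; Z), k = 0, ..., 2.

Take the total order 0 < 1 < 2 < 3 < 4 < 5 on the vertex set. Then K (dimension 2) consists of the simplices:

  0-simplices (6): [0], [1], [2], [3], [4], [5]
  1-simplices (12): [0,1], [0,2], [0,4], [0,5], [1,2], [1,3], [1,5], [2,3], [2,4], [3,4], [3,5], [4,5]
  2-simplices (8): [0,1,2], [0,1,5], [0,2,4], [0,4,5], [1,2,3], [1,3,5], [2,3,4], [3,4,5]

giving chain groups C_0 ≅ Z^6, C_1 ≅ Z^12, C_2 ≅ Z^8.

The boundary map ∂_1: C_1 → C_0 sends each edge [p,q] (with p < q) to q − p. For instance
  ∂[4,5] = [5] − [4].
This gives a 6×12 integer matrix of rank 5; reducing to Smith normal form yields diagonal entries (1,1,1,1,1).

The boundary map ∂_2: C_2 → C_1 maps a triangle to the signed sum of its edges. For instance
  ∂[1,3,5] = [3,5] − [1,5] + [1,3],
  ∂[1,2,3] = [2,3] − [1,3] + [1,2].
The resulting 12×8 matrix has rank 7, and its Smith normal form has invariant factors (1,1,1,1,1,1,1).

Now H_k = ker ∂_k / im ∂_{k+1}, so:

  H_0: rank C_0 − rank ∂_1 = 6 − 5 = 1, and the invariant factors of ∂_1 are all 1, so H_0 ≅ Z.
  H_1: rank ker ∂_1 − rank ∂_2 = (12 − 5) − 7 = 0, and the invariant factors of ∂_2 are all 1, so H_1 ≅ 0.
  H_2: rank ker ∂_2 − rank ∂_3 = (8 − 7) − 0 = 1, and there is no ∂_3, so H_2 ≅ Z.

H_0 ≅ Z,  H_1 = 0,  H_2 ≅ Z.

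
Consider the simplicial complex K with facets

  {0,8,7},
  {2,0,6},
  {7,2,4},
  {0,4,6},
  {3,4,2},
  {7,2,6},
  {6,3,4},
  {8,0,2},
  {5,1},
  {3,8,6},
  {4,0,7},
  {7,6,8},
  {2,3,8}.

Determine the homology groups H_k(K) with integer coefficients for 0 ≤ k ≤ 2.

K has 9 vertices, 19 edges, 12 triangles.
rank ∂_0 = 0, rank ∂_1 = 7 ⇒ b_0 = 9 − 0 − 7 = 2; all invariant factors of ∂_1 are 1 so no torsion. So H_0 ≅ Z^2.
rank ∂_1 = 7, rank ∂_2 = 12 ⇒ b_1 = 19 − 7 − 12 = 0; ∂_2 has invariant factor(s) [2] giving torsion. So H_1 ≅ Z/2.
rank ∂_2 = 12, rank ∂_3 = 0 ⇒ b_2 = 12 − 12 − 0 = 0. So H_2 ≅ 0.

H_0 ≅ Z^2,  H_1 ≅ Z/2,  H_2 = 0.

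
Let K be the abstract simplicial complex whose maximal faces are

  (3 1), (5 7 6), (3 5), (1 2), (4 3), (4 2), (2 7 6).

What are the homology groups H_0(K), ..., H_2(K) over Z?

H_0 = Z,  H_1 = Z^2,  H_2 = 0.

Order the vertices as 1 < 2 < 3 < 4 < 5 < 6 < 7. Listing each simplex with vertices in this order, K has dimension 2 with simplices:

  0-simplices (7): [1], [2], [3], [4], [5], [6], [7]
  1-simplices (10): [1,2], [1,3], [2,4], [2,6], [2,7], [3,4], [3,5], [5,6], [5,7], [6,7]
  2-simplices (2): [2,6,7], [5,6,7]

so the chain groups are C_0 ≅ Z^7, C_1 ≅ Z^10, C_2 ≅ Z^2.

The boundary map ∂_1: C_1 → C_0 maps an edge to its endpoints' difference, ∂[p,q] = q − p. For instance
  ∂[2,7] = [7] − [2].
The resulting 7×10 matrix has rank 6, and its Smith normal form has invariant factors (1,1,1,1,1,1).

The boundary map ∂_2: C_2 → C_1 maps a triangle to the signed sum of its edges. For instance
  ∂[2,6,7] = [6,7] − [2,7] + [2,6],
  ∂[5,6,7] = [6,7] − [5,7] + [5,6].
The 10×2 boundary matrix has rank 2 and Smith normal form diag(1,1).

Reading off H_k = ker ∂_k / im ∂_{k+1}:

  H_0: rank C_0 − rank ∂_1 = 7 − 6 = 1, and the invariant factors of ∂_1 are all 1, so H_0 = Z.
  H_1: rank ker ∂_1 − rank ∂_2 = (10 − 6) − 2 = 2, and the invariant factors of ∂_2 are all 1, so H_1 = Z^2.
  H_2: rank ker ∂_2 − rank ∂_3 = (2 − 2) − 0 = 0, and there is no ∂_3, so H_2 = 0.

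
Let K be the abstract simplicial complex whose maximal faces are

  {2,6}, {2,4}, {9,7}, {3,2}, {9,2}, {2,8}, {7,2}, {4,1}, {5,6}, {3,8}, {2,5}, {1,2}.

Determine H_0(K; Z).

H_0 ≅ Z.

Order the vertices as 1 < 2 < 3 < 4 < 5 < 6 < 7 < 8 < 9. Listing each simplex with vertices in this order, K has dimension 1 with simplices:

  0-simplices (9): [1], [2], [3], [4], [5], [6], [7], [8], [9]
  1-simplices (12): [1,2], [1,4], [2,3], [2,4], [2,5], [2,6], [2,7], [2,8], [2,9], [3,8], [5,6], [7,9]

giving chain groups C_0 ≅ Z^9, C_1 ≅ Z^12.

Boundary ∂_1: C_1 → C_0 maps an edge to its endpoints' difference, ∂[p,q] = q − p. For instance
  ∂[1,2] = [2] − [1].
The resulting 9×12 matrix has rank 8, and its Smith normal form has invariant factors (1,1,1,1,1,1,1,1).

Computing H_k = (kernel of ∂_k) / (image of ∂_{k+1}):

  H_0: rank C_0 − rank ∂_1 = 9 − 8 = 1, and the invariant factors of ∂_1 are all 1, so H_0 = Z.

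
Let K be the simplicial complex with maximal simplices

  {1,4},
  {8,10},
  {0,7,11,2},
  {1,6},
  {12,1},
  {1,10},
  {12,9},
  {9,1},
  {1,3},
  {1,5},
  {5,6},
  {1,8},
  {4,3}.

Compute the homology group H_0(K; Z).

Take the total order 0 < 1 < 2 < 3 < 4 < 5 < 6 < 7 < 8 < 9 < 10 < 11 < 12 on the vertex set. Then K (dimension 3) consists of the simplices:

  0-simplices (13): [0], [1], [2], [3], [4], [5], [6], [7], [8], [9], [10], [11], [12]
  1-simplices (18): [0,2], [0,7], [0,11], [1,3], [1,4], [1,5], [1,6], [1,8], [1,9], [1,10], [1,12], [2,7], [2,11], [3,4], [5,6], [7,11], [8,10], [9,12]
  2-simplices (4): [0,2,7], [0,2,11], [0,7,11], [2,7,11]
  3-simplices (1): [0,2,7,11]

giving chain groups C_0 ≅ Z^13, C_1 ≅ Z^18, C_2 ≅ Z^4, C_3 ≅ Z^1.

The boundary map ∂_1: C_1 → C_0 maps an edge to its endpoints' difference, ∂[p,q] = q − p. For instance
  ∂[9,12] = [12] − [9].
This gives a 13×18 integer matrix of rank 11; reducing to Smith normal form yields diagonal entries (1,1,1,1,1,1,1,1,1,1,1).

The boundary map ∂_2: C_2 → C_1 maps a triangle to the signed sum of its edges. For instance
  ∂[2,7,11] = [7,11] − [2,11] + [2,7],
  ∂[0,7,11] = [7,11] − [0,11] + [0,7].
The 18×4 boundary matrix has rank 3 and Smith normal form diag(1,1,1).

The boundary map ∂_3: C_3 → C_2 sends each 3-simplex σ to the alternating sum Σ_i (−1)^i (σ with its i-th vertex removed). For instance
  ∂[0,2,7,11] = [2,7,11] − [0,7,11] + [0,2,11] − [0,2,7].
As a 4×1 matrix over Z this has rank 1, with invariant factors (1).

Now H_k = ker ∂_k / im ∂_{k+1}, so:

  H_0: rank C_0 − rank ∂_1 = 13 − 11 = 2, and the invariant factors of ∂_1 are all 1, so H_0 = Z^2.

H_0 ≅ Z^2.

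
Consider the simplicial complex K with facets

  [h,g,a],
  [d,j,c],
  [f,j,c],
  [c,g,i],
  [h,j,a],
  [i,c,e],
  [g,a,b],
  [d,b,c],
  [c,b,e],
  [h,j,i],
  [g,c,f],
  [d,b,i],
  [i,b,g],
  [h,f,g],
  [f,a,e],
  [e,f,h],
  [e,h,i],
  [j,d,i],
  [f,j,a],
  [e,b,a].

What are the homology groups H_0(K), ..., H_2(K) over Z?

K has 10 vertices, 30 edges, 20 triangles.
rank ∂_0 = 0, rank ∂_1 = 9 ⇒ b_0 = 10 − 0 − 9 = 1; all invariant factors of ∂_1 are 1 so no torsion. So H_0 ≅ Z.
rank ∂_1 = 9, rank ∂_2 = 20 ⇒ b_1 = 30 − 9 − 20 = 1; ∂_2 has invariant factor(s) [2] giving torsion. So H_1 ≅ Z ⊕ Z_2.
rank ∂_2 = 20, rank ∂_3 = 0 ⇒ b_2 = 20 − 20 − 0 = 0. So H_2 ≅ 0.

H_0 = Z,  H_1 = Z ⊕ Z_2,  H_2 = 0.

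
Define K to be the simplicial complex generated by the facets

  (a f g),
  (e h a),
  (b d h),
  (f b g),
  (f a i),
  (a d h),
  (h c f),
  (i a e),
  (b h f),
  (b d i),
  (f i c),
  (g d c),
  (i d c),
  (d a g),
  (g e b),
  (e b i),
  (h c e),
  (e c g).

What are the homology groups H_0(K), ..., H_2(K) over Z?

H_0 = Z,  H_1 = Z^2,  H_2 = Z.

Order the vertices as a < b < c < d < e < f < g < h < i. Listing each simplex with vertices in this order, K has dimension 2 with simplices:

  0-simplices (9): a, b, c, d, e, f, g, h, i
  1-simplices (27): ad, ae, af, ag, ah, ai, bd, be, bf, bg, bh, bi, cd, ce, cf, cg, ch, ci, dg, dh, di, eg, eh, ei, fg, fh, fi
  2-simplices (18): adg, adh, aeh, aei, afg, afi, bdh, bdi, beg, bei, bfg, bfh, cdg, cdi, ceg, ceh, cfh, cfi

Hence C_0 ≅ Z^9, C_1 ≅ Z^27, C_2 ≅ Z^18.

Boundary ∂_1: C_1 → C_0 is given by ∂[p,q] = [q] − [p].
The resulting 9×27 matrix has rank 8, and its Smith normal form has invariant factors (1,1,1,1,1,1,1,1).

The boundary map ∂_2: C_2 → C_1 maps a triangle to the signed sum of its edges. For instance
  ∂adh = dh − ah + ad,
  ∂afg = fg − ag + af.
The resulting 27×18 matrix has rank 17, and its Smith normal form has invariant factors (1,1,1,1,1,1,1,1,1,1,1,1,1,1,1,1,1).

Computing H_k = (kernel of ∂_k) / (image of ∂_{k+1}):

  H_0: rank C_0 − rank ∂_1 = 9 − 8 = 1, and the invariant factors of ∂_1 are all 1, so H_0 ≅ Z.
  H_1: rank ker ∂_1 − rank ∂_2 = (27 − 8) − 17 = 2, and the invariant factors of ∂_2 are all 1, so H_1 ≅ Z^2.
  H_2: rank ker ∂_2 − rank ∂_3 = (18 − 17) − 0 = 1, and there is no ∂_3, so H_2 ≅ Z.

As a check, the Euler characteristic is 9 − 27 + 18 = 0, which agrees with 1 − 2 + 1 = 0.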